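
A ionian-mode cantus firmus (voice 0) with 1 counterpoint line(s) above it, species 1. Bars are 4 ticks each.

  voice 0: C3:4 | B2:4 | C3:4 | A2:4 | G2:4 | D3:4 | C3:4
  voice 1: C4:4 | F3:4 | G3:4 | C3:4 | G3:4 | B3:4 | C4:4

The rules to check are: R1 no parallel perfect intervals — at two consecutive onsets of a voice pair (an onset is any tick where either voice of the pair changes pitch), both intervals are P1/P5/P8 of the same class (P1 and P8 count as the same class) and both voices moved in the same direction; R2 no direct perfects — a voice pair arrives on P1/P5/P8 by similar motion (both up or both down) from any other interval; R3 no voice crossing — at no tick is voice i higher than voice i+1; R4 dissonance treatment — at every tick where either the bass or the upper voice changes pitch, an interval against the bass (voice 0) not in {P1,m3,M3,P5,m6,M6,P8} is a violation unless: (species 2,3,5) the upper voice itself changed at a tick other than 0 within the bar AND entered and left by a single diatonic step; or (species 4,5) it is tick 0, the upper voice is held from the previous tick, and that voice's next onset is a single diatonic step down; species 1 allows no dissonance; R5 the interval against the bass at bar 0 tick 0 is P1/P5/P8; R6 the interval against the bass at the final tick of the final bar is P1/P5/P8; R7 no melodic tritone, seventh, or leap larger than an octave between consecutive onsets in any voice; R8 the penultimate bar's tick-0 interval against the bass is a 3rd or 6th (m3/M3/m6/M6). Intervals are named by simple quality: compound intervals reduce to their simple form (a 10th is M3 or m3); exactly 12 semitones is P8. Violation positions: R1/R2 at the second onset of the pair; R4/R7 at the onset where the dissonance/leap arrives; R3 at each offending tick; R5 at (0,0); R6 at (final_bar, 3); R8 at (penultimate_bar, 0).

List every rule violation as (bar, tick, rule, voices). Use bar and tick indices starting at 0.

(1, 0, R4, (0, 1))
(2, 0, R2, (0, 1))

bar 0: v0=C3 v1=C4 downbeat P8
bar 1: v0=B2 v1=F3 downbeat TT
bar 2: v0=C3 v1=G3 downbeat P5
bar 3: v0=A2 v1=C3 downbeat m3
bar 4: v0=G2 v1=G3 downbeat P8
bar 5: v0=D3 v1=B3 downbeat M6
bar 6: v0=C3 v1=C4 downbeat P8
  -> R4 @ bar 1 tick 0 v(0, 1): B2/F3 TT untreated
  -> R2 @ bar 2 tick 0 v(0, 1): B2/F3 TT -> C3/G3 P5 similar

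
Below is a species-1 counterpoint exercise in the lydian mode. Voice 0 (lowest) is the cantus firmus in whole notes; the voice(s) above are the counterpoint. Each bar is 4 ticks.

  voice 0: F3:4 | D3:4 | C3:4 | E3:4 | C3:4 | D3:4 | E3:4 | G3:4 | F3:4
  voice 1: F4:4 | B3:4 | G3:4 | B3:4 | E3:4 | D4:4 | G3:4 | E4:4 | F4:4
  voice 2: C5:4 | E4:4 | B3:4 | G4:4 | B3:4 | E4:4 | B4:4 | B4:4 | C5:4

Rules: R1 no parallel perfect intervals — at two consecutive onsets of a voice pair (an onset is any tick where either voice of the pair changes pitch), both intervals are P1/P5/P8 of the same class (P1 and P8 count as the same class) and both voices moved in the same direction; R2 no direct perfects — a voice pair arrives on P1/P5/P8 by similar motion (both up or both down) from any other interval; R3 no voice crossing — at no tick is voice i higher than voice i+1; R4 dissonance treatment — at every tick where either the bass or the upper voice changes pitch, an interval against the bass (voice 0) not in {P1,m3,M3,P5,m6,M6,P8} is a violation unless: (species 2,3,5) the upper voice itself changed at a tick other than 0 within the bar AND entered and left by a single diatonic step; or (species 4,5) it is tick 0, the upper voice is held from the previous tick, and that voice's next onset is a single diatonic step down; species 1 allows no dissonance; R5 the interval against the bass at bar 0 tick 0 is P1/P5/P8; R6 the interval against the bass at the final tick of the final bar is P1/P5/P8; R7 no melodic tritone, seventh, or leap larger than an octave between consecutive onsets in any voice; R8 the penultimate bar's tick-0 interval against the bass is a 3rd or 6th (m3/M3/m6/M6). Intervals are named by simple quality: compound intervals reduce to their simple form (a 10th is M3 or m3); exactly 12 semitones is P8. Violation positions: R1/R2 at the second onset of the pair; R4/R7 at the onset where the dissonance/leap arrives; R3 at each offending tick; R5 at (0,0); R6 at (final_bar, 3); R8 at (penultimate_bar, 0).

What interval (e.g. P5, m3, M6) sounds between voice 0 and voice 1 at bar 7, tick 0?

M6

voice 0=G3 voice 1=E4 -> M6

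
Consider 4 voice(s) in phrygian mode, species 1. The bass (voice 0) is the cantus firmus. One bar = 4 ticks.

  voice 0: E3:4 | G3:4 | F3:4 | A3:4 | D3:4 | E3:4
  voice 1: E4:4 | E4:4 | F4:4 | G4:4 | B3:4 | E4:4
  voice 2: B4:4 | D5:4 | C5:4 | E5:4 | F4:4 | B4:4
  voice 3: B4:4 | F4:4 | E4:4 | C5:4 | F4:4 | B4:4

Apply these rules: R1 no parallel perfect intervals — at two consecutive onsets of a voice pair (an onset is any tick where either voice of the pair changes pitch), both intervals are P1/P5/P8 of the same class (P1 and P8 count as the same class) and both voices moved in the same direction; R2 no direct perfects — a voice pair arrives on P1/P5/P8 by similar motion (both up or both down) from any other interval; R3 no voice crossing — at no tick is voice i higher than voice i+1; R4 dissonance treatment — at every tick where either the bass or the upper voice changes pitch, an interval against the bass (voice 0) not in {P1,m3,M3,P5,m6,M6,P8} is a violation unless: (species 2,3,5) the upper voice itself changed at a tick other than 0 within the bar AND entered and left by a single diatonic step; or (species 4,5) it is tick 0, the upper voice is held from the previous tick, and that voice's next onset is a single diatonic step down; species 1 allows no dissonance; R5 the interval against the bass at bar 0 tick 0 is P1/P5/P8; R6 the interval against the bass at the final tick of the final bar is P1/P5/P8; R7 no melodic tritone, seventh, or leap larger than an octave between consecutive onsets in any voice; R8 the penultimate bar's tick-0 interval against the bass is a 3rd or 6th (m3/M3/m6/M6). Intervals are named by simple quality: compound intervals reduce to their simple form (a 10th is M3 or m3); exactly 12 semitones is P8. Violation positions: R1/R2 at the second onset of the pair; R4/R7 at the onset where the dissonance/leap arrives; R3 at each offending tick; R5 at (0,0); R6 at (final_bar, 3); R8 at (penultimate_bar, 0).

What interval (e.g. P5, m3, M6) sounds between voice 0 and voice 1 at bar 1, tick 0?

voice 0=G3 voice 1=E4 -> M6

M6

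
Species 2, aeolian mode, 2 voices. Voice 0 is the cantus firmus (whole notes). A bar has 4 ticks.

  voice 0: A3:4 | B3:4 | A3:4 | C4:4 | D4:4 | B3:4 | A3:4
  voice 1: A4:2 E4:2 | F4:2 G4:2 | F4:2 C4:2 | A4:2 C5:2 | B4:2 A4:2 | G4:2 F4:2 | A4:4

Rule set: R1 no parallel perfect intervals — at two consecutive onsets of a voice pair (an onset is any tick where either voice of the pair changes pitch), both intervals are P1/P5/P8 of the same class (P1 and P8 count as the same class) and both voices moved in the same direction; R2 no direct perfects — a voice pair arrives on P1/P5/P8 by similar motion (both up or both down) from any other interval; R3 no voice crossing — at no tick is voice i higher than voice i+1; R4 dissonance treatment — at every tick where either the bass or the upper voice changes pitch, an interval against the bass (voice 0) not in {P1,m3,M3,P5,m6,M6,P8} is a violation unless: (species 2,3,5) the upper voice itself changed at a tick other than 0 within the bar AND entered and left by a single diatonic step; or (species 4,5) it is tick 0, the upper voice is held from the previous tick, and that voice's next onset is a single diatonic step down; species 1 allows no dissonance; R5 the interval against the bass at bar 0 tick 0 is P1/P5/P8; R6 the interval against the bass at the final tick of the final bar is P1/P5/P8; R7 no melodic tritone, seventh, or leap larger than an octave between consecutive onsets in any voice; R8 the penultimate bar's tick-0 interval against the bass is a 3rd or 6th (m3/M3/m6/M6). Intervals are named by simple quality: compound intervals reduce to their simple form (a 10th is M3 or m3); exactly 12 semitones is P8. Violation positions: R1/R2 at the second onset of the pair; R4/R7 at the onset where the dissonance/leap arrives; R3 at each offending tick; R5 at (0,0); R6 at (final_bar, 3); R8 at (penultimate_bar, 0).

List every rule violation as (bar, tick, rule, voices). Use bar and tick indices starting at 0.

(1, 0, R4, (0, 1))
(5, 2, R4, (0, 1))

bar 0: v0=A3 v1=A4 downbeat P8
bar 1: v0=B3 v1=F4 downbeat TT
bar 2: v0=A3 v1=F4 downbeat m6
bar 3: v0=C4 v1=A4 downbeat M6
bar 4: v0=D4 v1=B4 downbeat M6
bar 5: v0=B3 v1=G4 downbeat m6
bar 6: v0=A3 v1=A4 downbeat P8
  -> R4 @ bar 1 tick 0 v(0, 1): B3/F4 TT untreated
  -> R4 @ bar 5 tick 2 v(0, 1): B3/F4 TT untreated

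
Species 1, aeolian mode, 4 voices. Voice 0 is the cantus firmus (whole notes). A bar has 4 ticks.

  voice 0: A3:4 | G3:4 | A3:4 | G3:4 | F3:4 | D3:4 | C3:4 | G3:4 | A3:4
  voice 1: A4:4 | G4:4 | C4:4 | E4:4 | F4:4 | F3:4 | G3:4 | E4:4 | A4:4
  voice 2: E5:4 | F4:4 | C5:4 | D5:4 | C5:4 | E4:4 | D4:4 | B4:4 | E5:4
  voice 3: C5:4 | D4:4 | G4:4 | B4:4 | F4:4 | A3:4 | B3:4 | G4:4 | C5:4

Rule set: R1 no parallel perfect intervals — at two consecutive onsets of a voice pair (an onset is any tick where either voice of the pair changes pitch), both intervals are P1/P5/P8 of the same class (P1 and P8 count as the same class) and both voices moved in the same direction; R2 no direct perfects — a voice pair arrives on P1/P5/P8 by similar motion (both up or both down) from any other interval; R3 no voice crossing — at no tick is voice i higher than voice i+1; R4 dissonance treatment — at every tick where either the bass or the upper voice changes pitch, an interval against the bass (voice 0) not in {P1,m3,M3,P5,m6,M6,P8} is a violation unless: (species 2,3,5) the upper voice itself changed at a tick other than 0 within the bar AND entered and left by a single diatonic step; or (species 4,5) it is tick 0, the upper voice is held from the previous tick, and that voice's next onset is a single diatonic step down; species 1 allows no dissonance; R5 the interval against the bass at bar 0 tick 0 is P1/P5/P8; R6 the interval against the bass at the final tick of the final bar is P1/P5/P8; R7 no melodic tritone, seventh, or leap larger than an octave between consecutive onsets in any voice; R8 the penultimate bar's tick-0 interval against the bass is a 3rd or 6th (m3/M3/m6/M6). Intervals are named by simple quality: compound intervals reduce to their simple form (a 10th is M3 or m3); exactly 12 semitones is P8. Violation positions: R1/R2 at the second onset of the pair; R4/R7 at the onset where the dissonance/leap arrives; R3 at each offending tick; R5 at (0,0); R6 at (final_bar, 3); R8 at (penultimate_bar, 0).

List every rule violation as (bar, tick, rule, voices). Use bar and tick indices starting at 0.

(0, 0, R3, (2, 3))
(0, 0, R5, (0, 3))
(0, 1, R3, (2, 3))
(0, 2, R3, (2, 3))
(0, 3, R3, (2, 3))
(1, 0, R1, (0, 1))
(1, 0, R2, (0, 3))
(1, 0, R3, (1, 2))
(1, 0, R3, (2, 3))
(1, 0, R4, (0, 2))
(1, 0, R7, (2,))
(1, 0, R7, (3,))
(1, 1, R3, (1, 2))
(1, 1, R3, (2, 3))
(1, 2, R3, (1, 2))
(1, 2, R3, (2, 3))
(1, 3, R3, (1, 2))
(1, 3, R3, (2, 3))
(2, 0, R3, (2, 3))
(2, 0, R4, (0, 3))
(2, 1, R3, (2, 3))
(2, 2, R3, (2, 3))
(2, 3, R3, (2, 3))
(3, 0, R1, (1, 3))
(3, 0, R3, (2, 3))
(3, 1, R3, (2, 3))
(3, 2, R3, (2, 3))
(3, 3, R3, (2, 3))
(4, 0, R1, (0, 2))
(4, 0, R2, (0, 3))
(4, 0, R2, (2, 3))
(4, 0, R3, (2, 3))
(4, 0, R7, (3,))
(4, 1, R3, (2, 3))
(4, 2, R3, (2, 3))
(4, 3, R3, (2, 3))
(5, 0, R1, (2, 3))
(5, 0, R2, (0, 3))
(5, 0, R3, (2, 3))
(5, 0, R4, (0, 2))
(5, 1, R3, (2, 3))
(5, 2, R3, (2, 3))
(5, 3, R3, (2, 3))
(6, 0, R3, (2, 3))
(6, 0, R4, (0, 2))
(6, 0, R4, (0, 3))
(6, 1, R3, (2, 3))
(6, 2, R3, (2, 3))
(6, 3, R3, (2, 3))
(7, 0, R1, (1, 2))
(7, 0, R2, (0, 3))
(7, 0, R3, (2, 3))
(7, 0, R8, (0, 3))
(7, 1, R3, (2, 3))
(7, 2, R3, (2, 3))
(7, 3, R3, (2, 3))
(8, 0, R1, (1, 2))
(8, 0, R2, (0, 1))
(8, 0, R2, (0, 2))
(8, 0, R3, (2, 3))
(8, 1, R3, (2, 3))
(8, 2, R3, (2, 3))
(8, 3, R3, (2, 3))
(8, 3, R6, (0, 3))

bar 0: v0=A3 v1=A4 v2=E5 v3=C5 downbeat m3
bar 1: v0=G3 v1=G4 v2=F4 v3=D4 downbeat P5
bar 2: v0=A3 v1=C4 v2=C5 v3=G4 downbeat m7
bar 3: v0=G3 v1=E4 v2=D5 v3=B4 downbeat M3
bar 4: v0=F3 v1=F4 v2=C5 v3=F4 downbeat P8
bar 5: v0=D3 v1=F3 v2=E4 v3=A3 downbeat P5
bar 6: v0=C3 v1=G3 v2=D4 v3=B3 downbeat M7
bar 7: v0=G3 v1=E4 v2=B4 v3=G4 downbeat P8
bar 8: v0=A3 v1=A4 v2=E5 v3=C5 downbeat m3
  -> R3 @ bar 0 tick 0 v(2, 3): E5 above C5
  -> R5 @ bar 0 tick 0 v(0, 3): opens on m3
  -> R3 @ bar 0 tick 1 v(2, 3): E5 above C5
  -> R3 @ bar 0 tick 2 v(2, 3): E5 above C5
  -> R3 @ bar 0 tick 3 v(2, 3): E5 above C5
  -> R1 @ bar 1 tick 0 v(0, 1): A3/A4 P8 -> G3/G4 P8 similar
  -> R2 @ bar 1 tick 0 v(0, 3): A3/C5 m3 -> G3/D4 P5 similar
  -> R3 @ bar 1 tick 0 v(1, 2): G4 above F4
  -> R3 @ bar 1 tick 0 v(2, 3): F4 above D4
  -> R4 @ bar 1 tick 0 v(0, 2): G3/F4 m7 untreated
  -> R7 @ bar 1 tick 0 v(2,): E5->F4 leap 11st
  -> R7 @ bar 1 tick 0 v(3,): C5->D4 leap 10st
  -> R3 @ bar 1 tick 1 v(1, 2): G4 above F4
  -> R3 @ bar 1 tick 1 v(2, 3): F4 above D4
  -> R3 @ bar 1 tick 2 v(1, 2): G4 above F4
  -> R3 @ bar 1 tick 2 v(2, 3): F4 above D4
  -> R3 @ bar 1 tick 3 v(1, 2): G4 above F4
  -> R3 @ bar 1 tick 3 v(2, 3): F4 above D4
  -> R3 @ bar 2 tick 0 v(2, 3): C5 above G4
  -> R4 @ bar 2 tick 0 v(0, 3): A3/G4 m7 untreated
  -> R3 @ bar 2 tick 1 v(2, 3): C5 above G4
  -> R3 @ bar 2 tick 2 v(2, 3): C5 above G4
  -> R3 @ bar 2 tick 3 v(2, 3): C5 above G4
  -> R1 @ bar 3 tick 0 v(1, 3): C4/G4 P5 -> E4/B4 P5 similar
  -> R3 @ bar 3 tick 0 v(2, 3): D5 above B4
  -> R3 @ bar 3 tick 1 v(2, 3): D5 above B4
  -> R3 @ bar 3 tick 2 v(2, 3): D5 above B4
  -> R3 @ bar 3 tick 3 v(2, 3): D5 above B4
  -> R1 @ bar 4 tick 0 v(0, 2): G3/D5 P5 -> F3/C5 P5 similar
  -> R2 @ bar 4 tick 0 v(0, 3): G3/B4 M3 -> F3/F4 P8 similar
  -> R2 @ bar 4 tick 0 v(2, 3): D5/B4 m3 -> C5/F4 P5 similar
  -> R3 @ bar 4 tick 0 v(2, 3): C5 above F4
  -> R7 @ bar 4 tick 0 v(3,): B4->F4 leap 6st
  -> R3 @ bar 4 tick 1 v(2, 3): C5 above F4
  -> R3 @ bar 4 tick 2 v(2, 3): C5 above F4
  -> R3 @ bar 4 tick 3 v(2, 3): C5 above F4
  -> R1 @ bar 5 tick 0 v(2, 3): C5/F4 P5 -> E4/A3 P5 similar
  -> R2 @ bar 5 tick 0 v(0, 3): F3/F4 P8 -> D3/A3 P5 similar
  -> R3 @ bar 5 tick 0 v(2, 3): E4 above A3
  -> R4 @ bar 5 tick 0 v(0, 2): D3/E4 M2 untreated
  -> R3 @ bar 5 tick 1 v(2, 3): E4 above A3
  -> R3 @ bar 5 tick 2 v(2, 3): E4 above A3
  -> R3 @ bar 5 tick 3 v(2, 3): E4 above A3
  -> R3 @ bar 6 tick 0 v(2, 3): D4 above B3
  -> R4 @ bar 6 tick 0 v(0, 2): C3/D4 M2 untreated
  -> R4 @ bar 6 tick 0 v(0, 3): C3/B3 M7 untreated
  -> R3 @ bar 6 tick 1 v(2, 3): D4 above B3
  -> R3 @ bar 6 tick 2 v(2, 3): D4 above B3
  -> R3 @ bar 6 tick 3 v(2, 3): D4 above B3
  -> R1 @ bar 7 tick 0 v(1, 2): G3/D4 P5 -> E4/B4 P5 similar
  -> R2 @ bar 7 tick 0 v(0, 3): C3/B3 M7 -> G3/G4 P8 similar
  -> R3 @ bar 7 tick 0 v(2, 3): B4 above G4
  -> R8 @ bar 7 tick 0 v(0, 3): penult P8 not 3rd/6th
  -> R3 @ bar 7 tick 1 v(2, 3): B4 above G4
  -> R3 @ bar 7 tick 2 v(2, 3): B4 above G4
  -> R3 @ bar 7 tick 3 v(2, 3): B4 above G4
  -> R1 @ bar 8 tick 0 v(1, 2): E4/B4 P5 -> A4/E5 P5 similar
  -> R2 @ bar 8 tick 0 v(0, 1): G3/E4 M6 -> A3/A4 P8 similar
  -> R2 @ bar 8 tick 0 v(0, 2): G3/B4 M3 -> A3/E5 P5 similar
  -> R3 @ bar 8 tick 0 v(2, 3): E5 above C5
  -> R3 @ bar 8 tick 1 v(2, 3): E5 above C5
  -> R3 @ bar 8 tick 2 v(2, 3): E5 above C5
  -> R3 @ bar 8 tick 3 v(2, 3): E5 above C5
  -> R6 @ bar 8 tick 3 v(0, 3): closes on m3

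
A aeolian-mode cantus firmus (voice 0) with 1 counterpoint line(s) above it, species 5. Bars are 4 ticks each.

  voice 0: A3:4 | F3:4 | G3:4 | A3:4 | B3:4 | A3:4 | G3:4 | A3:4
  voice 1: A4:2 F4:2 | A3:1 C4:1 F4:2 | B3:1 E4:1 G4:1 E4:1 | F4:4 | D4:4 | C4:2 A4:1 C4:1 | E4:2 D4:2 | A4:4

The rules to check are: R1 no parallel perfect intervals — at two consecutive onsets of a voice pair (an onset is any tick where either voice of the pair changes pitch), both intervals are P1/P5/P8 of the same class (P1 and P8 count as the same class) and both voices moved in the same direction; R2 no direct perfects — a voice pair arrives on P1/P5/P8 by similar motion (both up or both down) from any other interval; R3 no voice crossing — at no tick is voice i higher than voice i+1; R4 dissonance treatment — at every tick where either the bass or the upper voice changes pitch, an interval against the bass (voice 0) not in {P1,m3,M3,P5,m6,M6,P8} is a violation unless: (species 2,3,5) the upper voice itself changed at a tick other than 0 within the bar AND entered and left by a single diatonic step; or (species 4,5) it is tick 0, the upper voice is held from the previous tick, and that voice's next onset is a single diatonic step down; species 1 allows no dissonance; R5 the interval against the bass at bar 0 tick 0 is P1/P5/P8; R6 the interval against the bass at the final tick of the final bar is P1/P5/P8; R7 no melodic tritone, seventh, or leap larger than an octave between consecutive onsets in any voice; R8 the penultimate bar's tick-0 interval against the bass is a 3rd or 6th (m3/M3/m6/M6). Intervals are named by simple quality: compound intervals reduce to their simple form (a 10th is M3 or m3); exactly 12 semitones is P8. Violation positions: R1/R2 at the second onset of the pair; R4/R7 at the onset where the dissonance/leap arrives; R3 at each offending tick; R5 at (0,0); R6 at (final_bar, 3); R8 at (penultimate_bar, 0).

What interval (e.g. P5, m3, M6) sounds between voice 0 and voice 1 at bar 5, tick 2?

voice 0=A3 voice 1=A4 -> P8

P8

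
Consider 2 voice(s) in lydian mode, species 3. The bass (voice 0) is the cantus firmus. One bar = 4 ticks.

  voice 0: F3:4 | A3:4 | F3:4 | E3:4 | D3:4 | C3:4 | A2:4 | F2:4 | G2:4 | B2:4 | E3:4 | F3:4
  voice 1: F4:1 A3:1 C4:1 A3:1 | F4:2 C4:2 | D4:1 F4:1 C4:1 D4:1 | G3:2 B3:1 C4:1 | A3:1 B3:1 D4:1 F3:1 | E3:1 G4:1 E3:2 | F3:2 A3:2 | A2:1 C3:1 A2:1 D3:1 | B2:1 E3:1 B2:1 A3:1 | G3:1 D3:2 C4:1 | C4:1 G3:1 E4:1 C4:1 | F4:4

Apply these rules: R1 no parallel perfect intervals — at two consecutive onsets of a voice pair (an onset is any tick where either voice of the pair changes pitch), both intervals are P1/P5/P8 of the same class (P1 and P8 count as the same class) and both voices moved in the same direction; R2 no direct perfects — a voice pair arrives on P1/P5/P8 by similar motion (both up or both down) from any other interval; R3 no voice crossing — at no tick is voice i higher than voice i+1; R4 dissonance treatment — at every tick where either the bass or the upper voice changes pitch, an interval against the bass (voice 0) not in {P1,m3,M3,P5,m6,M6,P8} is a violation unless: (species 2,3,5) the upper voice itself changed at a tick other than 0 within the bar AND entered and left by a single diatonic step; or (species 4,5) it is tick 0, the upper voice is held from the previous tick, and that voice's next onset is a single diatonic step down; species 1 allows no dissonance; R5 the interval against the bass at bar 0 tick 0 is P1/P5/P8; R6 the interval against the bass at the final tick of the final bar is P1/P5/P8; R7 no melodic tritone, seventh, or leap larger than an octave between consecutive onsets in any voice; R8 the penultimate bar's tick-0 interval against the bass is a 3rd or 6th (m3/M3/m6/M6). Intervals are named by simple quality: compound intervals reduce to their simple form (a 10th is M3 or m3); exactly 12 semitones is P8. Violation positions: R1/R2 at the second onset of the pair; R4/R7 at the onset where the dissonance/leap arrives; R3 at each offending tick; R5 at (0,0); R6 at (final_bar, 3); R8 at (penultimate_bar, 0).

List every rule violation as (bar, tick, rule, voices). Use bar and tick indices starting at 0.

bar 0: v0=F3 v1=F4 downbeat P8
bar 1: v0=A3 v1=F4 downbeat m6
bar 2: v0=F3 v1=D4 downbeat M6
bar 3: v0=E3 v1=G3 downbeat m3
bar 4: v0=D3 v1=A3 downbeat P5
bar 5: v0=C3 v1=E3 downbeat M3
bar 6: v0=A2 v1=F3 downbeat m6
bar 7: v0=F2 v1=A2 downbeat M3
bar 8: v0=G2 v1=B2 downbeat M3
bar 9: v0=B2 v1=G3 downbeat m6
bar 10: v0=E3 v1=C4 downbeat m6
bar 11: v0=F3 v1=F4 downbeat P8
  -> R2 @ bar 4 tick 0 v(0, 1): E3/C4 m6 -> D3/A3 P5 similar
  -> R7 @ bar 5 tick 1 v(1,): E3->G4 leap 15st
  -> R7 @ bar 5 tick 2 v(1,): G4->E3 leap 15st
  -> R4 @ bar 8 tick 3 v(0, 1): G2/A3 M2 untreated
  -> R7 @ bar 8 tick 3 v(1,): B2->A3 leap 10st
  -> R4 @ bar 9 tick 3 v(0, 1): B2/C4 m2 untreated
  -> R7 @ bar 9 tick 3 v(1,): D3->C4 leap 10st
  -> R2 @ bar 11 tick 0 v(0, 1): E3/C4 m6 -> F3/F4 P8 similar

(4, 0, R2, (0, 1))
(5, 1, R7, (1,))
(5, 2, R7, (1,))
(8, 3, R4, (0, 1))
(8, 3, R7, (1,))
(9, 3, R4, (0, 1))
(9, 3, R7, (1,))
(11, 0, R2, (0, 1))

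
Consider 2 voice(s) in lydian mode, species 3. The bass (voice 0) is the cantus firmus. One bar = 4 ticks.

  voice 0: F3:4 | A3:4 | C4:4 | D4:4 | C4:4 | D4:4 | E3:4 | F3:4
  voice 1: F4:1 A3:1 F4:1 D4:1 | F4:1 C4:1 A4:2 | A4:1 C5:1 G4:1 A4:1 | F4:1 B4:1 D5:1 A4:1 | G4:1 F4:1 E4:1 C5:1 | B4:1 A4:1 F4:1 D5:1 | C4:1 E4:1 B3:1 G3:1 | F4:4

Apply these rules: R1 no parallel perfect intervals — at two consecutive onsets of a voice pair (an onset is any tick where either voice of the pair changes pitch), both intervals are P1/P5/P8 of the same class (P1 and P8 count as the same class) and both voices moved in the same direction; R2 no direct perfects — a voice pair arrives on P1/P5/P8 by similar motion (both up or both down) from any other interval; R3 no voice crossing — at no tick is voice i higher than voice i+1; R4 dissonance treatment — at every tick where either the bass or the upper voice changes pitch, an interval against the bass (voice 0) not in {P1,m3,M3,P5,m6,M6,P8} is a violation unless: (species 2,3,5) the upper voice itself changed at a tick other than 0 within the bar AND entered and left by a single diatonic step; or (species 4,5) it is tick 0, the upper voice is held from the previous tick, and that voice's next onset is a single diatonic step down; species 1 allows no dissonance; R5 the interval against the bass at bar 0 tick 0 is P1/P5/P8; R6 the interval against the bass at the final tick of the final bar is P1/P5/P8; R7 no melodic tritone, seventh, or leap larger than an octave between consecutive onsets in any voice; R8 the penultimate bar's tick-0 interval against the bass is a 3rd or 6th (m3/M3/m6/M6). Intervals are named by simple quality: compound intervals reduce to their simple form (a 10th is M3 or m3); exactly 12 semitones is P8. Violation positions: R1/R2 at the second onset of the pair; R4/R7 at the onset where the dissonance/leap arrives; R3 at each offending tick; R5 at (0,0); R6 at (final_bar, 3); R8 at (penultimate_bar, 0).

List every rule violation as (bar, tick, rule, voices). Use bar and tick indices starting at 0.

bar 0: v0=F3 v1=F4 downbeat P8
bar 1: v0=A3 v1=F4 downbeat m6
bar 2: v0=C4 v1=A4 downbeat M6
bar 3: v0=D4 v1=F4 downbeat m3
bar 4: v0=C4 v1=G4 downbeat P5
bar 5: v0=D4 v1=B4 downbeat M6
bar 6: v0=E3 v1=C4 downbeat m6
bar 7: v0=F3 v1=F4 downbeat P8
  -> R7 @ bar 3 tick 1 v(1,): F4->B4 leap 6st
  -> R1 @ bar 4 tick 0 v(0, 1): D4/A4 P5 -> C4/G4 P5 similar
  -> R7 @ bar 6 tick 0 v(0,): D4->E3 leap 10st
  -> R7 @ bar 6 tick 0 v(1,): D5->C4 leap 14st
  -> R2 @ bar 7 tick 0 v(0, 1): E3/G3 m3 -> F3/F4 P8 similar
  -> R7 @ bar 7 tick 0 v(1,): G3->F4 leap 10st

(3, 1, R7, (1,))
(4, 0, R1, (0, 1))
(6, 0, R7, (0,))
(6, 0, R7, (1,))
(7, 0, R2, (0, 1))
(7, 0, R7, (1,))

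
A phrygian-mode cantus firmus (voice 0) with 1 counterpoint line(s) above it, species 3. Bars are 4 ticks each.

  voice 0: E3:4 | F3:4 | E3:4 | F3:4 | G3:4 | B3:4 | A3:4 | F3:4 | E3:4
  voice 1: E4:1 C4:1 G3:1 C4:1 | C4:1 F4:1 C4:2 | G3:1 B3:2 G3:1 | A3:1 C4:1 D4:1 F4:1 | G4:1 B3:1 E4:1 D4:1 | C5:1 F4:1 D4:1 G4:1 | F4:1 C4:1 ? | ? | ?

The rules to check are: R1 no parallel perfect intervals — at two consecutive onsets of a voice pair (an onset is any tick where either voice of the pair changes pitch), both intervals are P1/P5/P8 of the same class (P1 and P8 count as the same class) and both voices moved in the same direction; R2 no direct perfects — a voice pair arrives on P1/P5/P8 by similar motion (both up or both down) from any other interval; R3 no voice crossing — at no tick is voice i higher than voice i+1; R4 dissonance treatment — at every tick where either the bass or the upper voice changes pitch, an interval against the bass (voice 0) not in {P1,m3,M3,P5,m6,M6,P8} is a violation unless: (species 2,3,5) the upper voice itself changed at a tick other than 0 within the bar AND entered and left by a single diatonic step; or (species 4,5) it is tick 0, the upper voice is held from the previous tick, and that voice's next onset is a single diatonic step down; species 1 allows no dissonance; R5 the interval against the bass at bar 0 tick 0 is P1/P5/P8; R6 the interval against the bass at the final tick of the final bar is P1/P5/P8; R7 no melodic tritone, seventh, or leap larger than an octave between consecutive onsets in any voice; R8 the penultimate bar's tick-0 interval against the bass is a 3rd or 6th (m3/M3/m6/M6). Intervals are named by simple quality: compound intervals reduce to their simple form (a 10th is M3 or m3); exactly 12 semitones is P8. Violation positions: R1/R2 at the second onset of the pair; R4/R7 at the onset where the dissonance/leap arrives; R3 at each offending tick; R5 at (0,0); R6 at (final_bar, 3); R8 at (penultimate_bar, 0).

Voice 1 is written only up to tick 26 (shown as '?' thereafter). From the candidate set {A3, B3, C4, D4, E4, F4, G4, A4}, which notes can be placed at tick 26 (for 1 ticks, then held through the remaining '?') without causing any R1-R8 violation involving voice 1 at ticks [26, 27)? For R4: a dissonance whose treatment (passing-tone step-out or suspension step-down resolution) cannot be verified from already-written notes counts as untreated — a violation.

A3: legal
B3: violates R4
C4: legal
D4: violates R4
E4: legal
F4: legal
G4: violates R4
A4: legal

{A3, A4, C4, E4, F4}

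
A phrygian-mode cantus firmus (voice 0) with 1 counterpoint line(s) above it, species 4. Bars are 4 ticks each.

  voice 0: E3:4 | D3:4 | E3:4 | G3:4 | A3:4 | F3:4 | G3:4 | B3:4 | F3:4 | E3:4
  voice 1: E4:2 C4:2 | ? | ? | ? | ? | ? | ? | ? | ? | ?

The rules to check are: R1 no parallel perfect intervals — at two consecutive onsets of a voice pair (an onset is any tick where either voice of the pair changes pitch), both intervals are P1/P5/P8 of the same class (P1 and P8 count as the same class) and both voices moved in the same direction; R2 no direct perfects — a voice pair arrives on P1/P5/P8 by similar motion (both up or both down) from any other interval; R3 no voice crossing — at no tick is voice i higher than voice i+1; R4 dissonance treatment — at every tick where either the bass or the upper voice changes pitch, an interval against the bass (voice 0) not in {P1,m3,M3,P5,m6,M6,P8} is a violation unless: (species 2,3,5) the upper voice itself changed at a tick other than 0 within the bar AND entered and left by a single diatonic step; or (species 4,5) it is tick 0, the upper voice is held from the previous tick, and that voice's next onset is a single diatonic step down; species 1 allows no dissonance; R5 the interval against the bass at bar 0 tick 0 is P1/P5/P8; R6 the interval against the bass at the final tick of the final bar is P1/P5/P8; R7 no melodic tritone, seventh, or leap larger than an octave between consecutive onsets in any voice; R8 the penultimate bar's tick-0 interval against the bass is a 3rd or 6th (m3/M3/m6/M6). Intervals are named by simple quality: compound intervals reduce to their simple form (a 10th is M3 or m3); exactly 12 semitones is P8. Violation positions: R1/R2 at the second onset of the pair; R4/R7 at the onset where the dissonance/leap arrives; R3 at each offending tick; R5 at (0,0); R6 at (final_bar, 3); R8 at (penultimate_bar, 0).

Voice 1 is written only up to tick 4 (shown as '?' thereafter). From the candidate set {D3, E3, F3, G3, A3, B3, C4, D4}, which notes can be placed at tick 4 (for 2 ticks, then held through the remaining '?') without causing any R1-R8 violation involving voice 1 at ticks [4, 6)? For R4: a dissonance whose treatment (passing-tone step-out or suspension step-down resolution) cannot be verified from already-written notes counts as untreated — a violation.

D3: violates R2,R7
E3: violates R4
F3: legal
G3: violates R4
A3: violates R2
B3: legal
C4: violates R4
D4: legal

{B3, D4, F3}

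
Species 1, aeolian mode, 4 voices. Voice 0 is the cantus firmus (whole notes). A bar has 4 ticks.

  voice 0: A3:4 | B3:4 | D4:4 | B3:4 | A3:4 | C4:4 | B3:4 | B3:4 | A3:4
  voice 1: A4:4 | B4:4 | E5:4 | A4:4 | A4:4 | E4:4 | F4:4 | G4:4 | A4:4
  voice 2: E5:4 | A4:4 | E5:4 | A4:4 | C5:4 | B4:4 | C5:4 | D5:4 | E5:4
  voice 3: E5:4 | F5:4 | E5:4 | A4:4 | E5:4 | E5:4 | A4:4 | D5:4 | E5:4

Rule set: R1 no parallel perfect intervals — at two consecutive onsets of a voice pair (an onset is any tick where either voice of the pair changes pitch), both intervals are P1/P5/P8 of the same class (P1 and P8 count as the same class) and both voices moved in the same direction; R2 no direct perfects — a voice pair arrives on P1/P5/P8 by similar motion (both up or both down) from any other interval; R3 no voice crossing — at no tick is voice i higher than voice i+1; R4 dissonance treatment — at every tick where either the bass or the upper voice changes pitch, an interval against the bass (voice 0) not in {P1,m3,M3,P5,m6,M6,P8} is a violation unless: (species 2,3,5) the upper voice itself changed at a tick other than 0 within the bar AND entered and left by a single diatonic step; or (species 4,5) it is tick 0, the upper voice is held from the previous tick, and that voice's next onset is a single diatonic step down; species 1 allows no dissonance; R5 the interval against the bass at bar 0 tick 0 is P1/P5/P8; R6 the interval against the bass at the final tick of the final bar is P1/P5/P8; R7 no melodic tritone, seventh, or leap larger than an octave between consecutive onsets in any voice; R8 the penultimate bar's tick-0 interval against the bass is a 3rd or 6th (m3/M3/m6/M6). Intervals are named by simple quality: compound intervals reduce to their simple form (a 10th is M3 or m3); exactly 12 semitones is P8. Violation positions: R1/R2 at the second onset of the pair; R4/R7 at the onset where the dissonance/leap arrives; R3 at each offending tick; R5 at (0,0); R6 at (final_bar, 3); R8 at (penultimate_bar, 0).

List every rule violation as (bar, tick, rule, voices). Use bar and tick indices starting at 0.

bar 0: v0=A3 v1=A4 v2=E5 v3=E5 downbeat P5
bar 1: v0=B3 v1=B4 v2=A4 v3=F5 downbeat TT
bar 2: v0=D4 v1=E5 v2=E5 v3=E5 downbeat M2
bar 3: v0=B3 v1=A4 v2=A4 v3=A4 downbeat m7
bar 4: v0=A3 v1=A4 v2=C5 v3=E5 downbeat P5
bar 5: v0=C4 v1=E4 v2=B4 v3=E5 downbeat M3
bar 6: v0=B3 v1=F4 v2=C5 v3=A4 downbeat m7
bar 7: v0=B3 v1=G4 v2=D5 v3=D5 downbeat m3
bar 8: v0=A3 v1=A4 v2=E5 v3=E5 downbeat P5
  -> R1 @ bar 1 tick 0 v(0, 1): A3/A4 P8 -> B3/B4 P8 similar
  -> R3 @ bar 1 tick 0 v(1, 2): B4 above A4
  -> R4 @ bar 1 tick 0 v(0, 2): B3/A4 m7 untreated
  -> R4 @ bar 1 tick 0 v(0, 3): B3/F5 TT untreated
  -> R3 @ bar 1 tick 1 v(1, 2): B4 above A4
  -> R3 @ bar 1 tick 2 v(1, 2): B4 above A4
  -> R3 @ bar 1 tick 3 v(1, 2): B4 above A4
  -> R2 @ bar 2 tick 0 v(1, 2): B4/A4 M2 -> E5/E5 P1 similar
  -> R4 @ bar 2 tick 0 v(0, 1): D4/E5 M2 untreated
  -> R4 @ bar 2 tick 0 v(0, 2): D4/E5 M2 untreated
  -> R4 @ bar 2 tick 0 v(0, 3): D4/E5 M2 untreated
  -> R1 @ bar 3 tick 0 v(1, 2): E5/E5 P1 -> A4/A4 P1 similar
  -> R1 @ bar 3 tick 0 v(1, 3): E5/E5 P1 -> A4/A4 P1 similar
  -> R1 @ bar 3 tick 0 v(2, 3): E5/E5 P1 -> A4/A4 P1 similar
  -> R4 @ bar 3 tick 0 v(0, 1): B3/A4 m7 untreated
  -> R4 @ bar 3 tick 0 v(0, 2): B3/A4 m7 untreated
  -> R4 @ bar 3 tick 0 v(0, 3): B3/A4 m7 untreated
  -> R2 @ bar 5 tick 0 v(1, 2): A4/C5 m3 -> E4/B4 P5 similar
  -> R4 @ bar 5 tick 0 v(0, 2): C4/B4 M7 untreated
  -> R1 @ bar 6 tick 0 v(1, 2): E4/B4 P5 -> F4/C5 P5 similar
  -> R3 @ bar 6 tick 0 v(2, 3): C5 above A4
  -> R4 @ bar 6 tick 0 v(0, 1): B3/F4 TT untreated
  -> R4 @ bar 6 tick 0 v(0, 2): B3/C5 m2 untreated
  -> R4 @ bar 6 tick 0 v(0, 3): B3/A4 m7 untreated
  -> R3 @ bar 6 tick 1 v(2, 3): C5 above A4
  -> R3 @ bar 6 tick 2 v(2, 3): C5 above A4
  -> R3 @ bar 6 tick 3 v(2, 3): C5 above A4
  -> R1 @ bar 7 tick 0 v(1, 2): F4/C5 P5 -> G4/D5 P5 similar
  -> R2 @ bar 7 tick 0 v(1, 3): F4/A4 M3 -> G4/D5 P5 similar
  -> R2 @ bar 7 tick 0 v(2, 3): C5/A4 m3 -> D5/D5 P1 similar
  -> R1 @ bar 8 tick 0 v(1, 2): G4/D5 P5 -> A4/E5 P5 similar
  -> R1 @ bar 8 tick 0 v(1, 3): G4/D5 P5 -> A4/E5 P5 similar
  -> R1 @ bar 8 tick 0 v(2, 3): D5/D5 P1 -> E5/E5 P1 similar

(1, 0, R1, (0, 1))
(1, 0, R3, (1, 2))
(1, 0, R4, (0, 2))
(1, 0, R4, (0, 3))
(1, 1, R3, (1, 2))
(1, 2, R3, (1, 2))
(1, 3, R3, (1, 2))
(2, 0, R2, (1, 2))
(2, 0, R4, (0, 1))
(2, 0, R4, (0, 2))
(2, 0, R4, (0, 3))
(3, 0, R1, (1, 2))
(3, 0, R1, (1, 3))
(3, 0, R1, (2, 3))
(3, 0, R4, (0, 1))
(3, 0, R4, (0, 2))
(3, 0, R4, (0, 3))
(5, 0, R2, (1, 2))
(5, 0, R4, (0, 2))
(6, 0, R1, (1, 2))
(6, 0, R3, (2, 3))
(6, 0, R4, (0, 1))
(6, 0, R4, (0, 2))
(6, 0, R4, (0, 3))
(6, 1, R3, (2, 3))
(6, 2, R3, (2, 3))
(6, 3, R3, (2, 3))
(7, 0, R1, (1, 2))
(7, 0, R2, (1, 3))
(7, 0, R2, (2, 3))
(8, 0, R1, (1, 2))
(8, 0, R1, (1, 3))
(8, 0, R1, (2, 3))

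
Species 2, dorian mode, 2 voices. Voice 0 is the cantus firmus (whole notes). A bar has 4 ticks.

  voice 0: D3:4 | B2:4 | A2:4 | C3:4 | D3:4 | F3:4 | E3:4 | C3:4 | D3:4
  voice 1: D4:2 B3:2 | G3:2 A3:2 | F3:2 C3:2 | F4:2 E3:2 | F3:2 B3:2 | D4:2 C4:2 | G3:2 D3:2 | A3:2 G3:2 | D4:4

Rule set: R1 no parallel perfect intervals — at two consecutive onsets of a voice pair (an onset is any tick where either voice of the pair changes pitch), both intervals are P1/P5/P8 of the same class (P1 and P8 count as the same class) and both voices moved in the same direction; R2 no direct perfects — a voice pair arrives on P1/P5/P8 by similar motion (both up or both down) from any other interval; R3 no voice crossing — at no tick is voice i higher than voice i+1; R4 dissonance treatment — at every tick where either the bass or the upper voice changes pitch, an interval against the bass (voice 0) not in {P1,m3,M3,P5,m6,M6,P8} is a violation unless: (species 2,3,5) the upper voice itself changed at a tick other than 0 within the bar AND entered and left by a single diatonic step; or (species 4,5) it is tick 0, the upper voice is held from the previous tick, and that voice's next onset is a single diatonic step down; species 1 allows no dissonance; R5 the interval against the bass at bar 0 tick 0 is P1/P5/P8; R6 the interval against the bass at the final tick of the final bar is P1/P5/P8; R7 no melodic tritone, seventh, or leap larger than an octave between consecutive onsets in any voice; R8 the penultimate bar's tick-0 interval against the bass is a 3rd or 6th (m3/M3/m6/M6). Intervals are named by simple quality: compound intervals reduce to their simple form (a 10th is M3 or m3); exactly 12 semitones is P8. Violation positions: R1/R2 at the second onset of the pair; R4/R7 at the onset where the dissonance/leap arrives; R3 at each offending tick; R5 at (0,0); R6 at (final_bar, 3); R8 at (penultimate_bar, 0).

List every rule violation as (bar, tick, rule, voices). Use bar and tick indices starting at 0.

(1, 2, R4, (0, 1))
(3, 0, R4, (0, 1))
(3, 0, R7, (1,))
(3, 2, R7, (1,))
(4, 2, R7, (1,))
(6, 2, R3, (0, 1))
(6, 2, R4, (0, 1))
(6, 3, R3, (0, 1))
(8, 0, R2, (0, 1))

bar 0: v0=D3 v1=D4 downbeat P8
bar 1: v0=B2 v1=G3 downbeat m6
bar 2: v0=A2 v1=F3 downbeat m6
bar 3: v0=C3 v1=F4 downbeat P4
bar 4: v0=D3 v1=F3 downbeat m3
bar 5: v0=F3 v1=D4 downbeat M6
bar 6: v0=E3 v1=G3 downbeat m3
bar 7: v0=C3 v1=A3 downbeat M6
bar 8: v0=D3 v1=D4 downbeat P8
  -> R4 @ bar 1 tick 2 v(0, 1): B2/A3 m7 untreated
  -> R4 @ bar 3 tick 0 v(0, 1): C3/F4 P4 untreated
  -> R7 @ bar 3 tick 0 v(1,): C3->F4 leap 17st
  -> R7 @ bar 3 tick 2 v(1,): F4->E3 leap 13st
  -> R7 @ bar 4 tick 2 v(1,): F3->B3 leap 6st
  -> R3 @ bar 6 tick 2 v(0, 1): E3 above D3
  -> R4 @ bar 6 tick 2 v(0, 1): E3/D3 M2 untreated
  -> R3 @ bar 6 tick 3 v(0, 1): E3 above D3
  -> R2 @ bar 8 tick 0 v(0, 1): C3/G3 P5 -> D3/D4 P8 similar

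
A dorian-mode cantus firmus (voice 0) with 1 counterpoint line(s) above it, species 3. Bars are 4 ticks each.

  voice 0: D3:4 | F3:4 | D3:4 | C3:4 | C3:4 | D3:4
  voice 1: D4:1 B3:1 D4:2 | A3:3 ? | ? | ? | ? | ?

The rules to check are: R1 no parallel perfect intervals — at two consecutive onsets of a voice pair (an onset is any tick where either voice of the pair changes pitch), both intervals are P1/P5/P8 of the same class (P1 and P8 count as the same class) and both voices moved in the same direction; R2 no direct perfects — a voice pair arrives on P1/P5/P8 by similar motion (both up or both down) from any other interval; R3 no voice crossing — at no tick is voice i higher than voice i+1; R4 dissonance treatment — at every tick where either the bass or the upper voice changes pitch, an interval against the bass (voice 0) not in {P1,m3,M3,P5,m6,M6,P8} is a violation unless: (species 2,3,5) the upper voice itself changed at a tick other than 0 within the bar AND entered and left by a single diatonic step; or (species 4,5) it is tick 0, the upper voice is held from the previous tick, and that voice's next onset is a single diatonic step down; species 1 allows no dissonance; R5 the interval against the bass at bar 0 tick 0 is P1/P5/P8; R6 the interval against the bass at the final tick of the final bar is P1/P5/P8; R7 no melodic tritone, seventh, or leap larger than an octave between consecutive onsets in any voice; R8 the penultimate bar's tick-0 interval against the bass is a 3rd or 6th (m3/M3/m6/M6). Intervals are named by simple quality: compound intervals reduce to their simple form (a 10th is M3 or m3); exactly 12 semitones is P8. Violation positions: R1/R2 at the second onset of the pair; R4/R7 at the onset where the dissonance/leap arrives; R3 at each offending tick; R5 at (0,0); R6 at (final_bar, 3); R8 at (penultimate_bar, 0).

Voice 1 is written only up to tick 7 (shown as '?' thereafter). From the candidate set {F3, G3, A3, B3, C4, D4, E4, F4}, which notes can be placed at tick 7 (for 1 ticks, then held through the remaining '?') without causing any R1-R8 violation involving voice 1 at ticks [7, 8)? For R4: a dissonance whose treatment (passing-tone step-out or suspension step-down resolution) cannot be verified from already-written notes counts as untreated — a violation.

{A3, C4, D4, F3, F4}

F3: legal
G3: violates R4
A3: legal
B3: violates R4
C4: legal
D4: legal
E4: violates R4
F4: legal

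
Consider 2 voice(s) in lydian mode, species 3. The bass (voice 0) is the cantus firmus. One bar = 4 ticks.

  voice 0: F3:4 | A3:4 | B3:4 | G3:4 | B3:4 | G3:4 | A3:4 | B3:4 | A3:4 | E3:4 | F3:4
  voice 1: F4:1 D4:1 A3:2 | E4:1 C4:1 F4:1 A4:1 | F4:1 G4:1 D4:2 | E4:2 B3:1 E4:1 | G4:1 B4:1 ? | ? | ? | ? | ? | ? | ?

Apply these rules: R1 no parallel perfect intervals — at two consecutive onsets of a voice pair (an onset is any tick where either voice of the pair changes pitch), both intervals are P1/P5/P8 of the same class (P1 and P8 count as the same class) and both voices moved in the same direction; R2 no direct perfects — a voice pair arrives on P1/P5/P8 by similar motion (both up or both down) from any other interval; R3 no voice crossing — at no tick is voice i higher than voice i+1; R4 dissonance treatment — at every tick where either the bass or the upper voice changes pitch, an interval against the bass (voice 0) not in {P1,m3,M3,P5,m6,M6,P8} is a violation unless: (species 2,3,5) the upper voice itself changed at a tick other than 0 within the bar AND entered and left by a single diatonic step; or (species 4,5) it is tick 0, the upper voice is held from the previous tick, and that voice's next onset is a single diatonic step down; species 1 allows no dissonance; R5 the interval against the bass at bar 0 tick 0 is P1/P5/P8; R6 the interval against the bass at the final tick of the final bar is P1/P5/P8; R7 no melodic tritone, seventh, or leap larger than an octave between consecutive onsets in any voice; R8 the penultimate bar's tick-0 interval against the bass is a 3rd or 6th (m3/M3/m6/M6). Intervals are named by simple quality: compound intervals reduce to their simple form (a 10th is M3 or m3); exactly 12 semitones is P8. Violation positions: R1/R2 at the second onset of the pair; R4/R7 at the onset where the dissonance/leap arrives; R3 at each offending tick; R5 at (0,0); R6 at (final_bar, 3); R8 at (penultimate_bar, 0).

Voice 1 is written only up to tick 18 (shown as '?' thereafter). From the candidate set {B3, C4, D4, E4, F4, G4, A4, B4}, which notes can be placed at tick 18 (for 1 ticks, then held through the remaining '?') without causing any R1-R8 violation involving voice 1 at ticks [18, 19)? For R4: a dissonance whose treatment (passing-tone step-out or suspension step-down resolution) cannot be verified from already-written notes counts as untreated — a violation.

{B3, B4, D4, G4}

B3: legal
C4: violates R4,R7
D4: legal
E4: violates R4
F4: violates R4,R7
G4: legal
A4: violates R4
B4: legal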